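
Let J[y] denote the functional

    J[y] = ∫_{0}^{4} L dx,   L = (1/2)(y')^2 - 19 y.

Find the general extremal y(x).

The Lagrangian is L = (1/2)(y')^2 - 19 y.
∂L/∂y = -19.
∂L/∂y' = y'.
The Euler-Lagrange equation d/dx(∂L/∂y') − ∂L/∂y = 0 becomes:
    y'' + 19 = 0
General solution: y(x) = -(19/2) x^2 + A x + B, where A and B are arbitrary constants fixed by the endpoint conditions.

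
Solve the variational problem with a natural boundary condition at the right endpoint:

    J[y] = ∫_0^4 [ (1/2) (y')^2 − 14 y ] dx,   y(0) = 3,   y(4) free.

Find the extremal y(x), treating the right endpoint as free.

The Lagrangian L = (1/2) (y')^2 − 14 y gives
    ∂L/∂y = −14,   ∂L/∂y' = y'.
Euler-Lagrange: d/dx(y') − (−14) = 0, i.e. y'' + 14 = 0, so
    y(x) = −(14/2) x^2 + C1 x + C2.
Fixed left endpoint y(0) = 3 ⇒ C2 = 3.
The right endpoint x = 4 is free, so the natural (transversality) condition is ∂L/∂y' |_{x=4} = 0, i.e. y'(4) = 0.
Compute y'(x) = −14 x + C1, so y'(4) = −56 + C1 = 0 ⇒ C1 = 56.
Therefore the extremal is
    y(x) = −7 x^2 + 56 x + 3.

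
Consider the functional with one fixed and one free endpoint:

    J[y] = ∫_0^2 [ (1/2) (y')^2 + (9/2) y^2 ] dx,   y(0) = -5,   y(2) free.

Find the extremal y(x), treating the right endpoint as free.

The Lagrangian L = (1/2) (y')^2 + (9/2) y^2 gives
    ∂L/∂y = 9 y,   ∂L/∂y' = y'.
Euler-Lagrange: y'' − 9 y = 0.
With k = 3, the general solution is
    y(x) = A cosh(3 x) + B sinh(3 x).
Fixed left endpoint y(0) = -5 ⇒ A = -5.
The right endpoint x = 2 is free, so the natural (transversality) condition is ∂L/∂y' |_{x=2} = 0, i.e. y'(2) = 0.
Compute y'(x) = A k sinh(k x) + B k cosh(k x), so
    y'(2) = A k sinh(k·2) + B k cosh(k·2) = 0
    ⇒ B = −A tanh(k·2) = 5 tanh(3·2).
Therefore the extremal is
    y(x) = −5 cosh(3 x) + 5 tanh(3·2) sinh(3 x).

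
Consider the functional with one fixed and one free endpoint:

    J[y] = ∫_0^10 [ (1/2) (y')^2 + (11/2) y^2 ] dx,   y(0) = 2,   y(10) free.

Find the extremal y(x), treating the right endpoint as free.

The Lagrangian L = (1/2) (y')^2 + (11/2) y^2 gives
    ∂L/∂y = 11 y,   ∂L/∂y' = y'.
Euler-Lagrange: y'' − 11 y = 0.
With k = sqrt(11), the general solution is
    y(x) = A cosh(sqrt(11) x) + B sinh(sqrt(11) x).
Fixed left endpoint y(0) = 2 ⇒ A = 2.
The right endpoint x = 10 is free, so the natural (transversality) condition is ∂L/∂y' |_{x=10} = 0, i.e. y'(10) = 0.
Compute y'(x) = A k sinh(k x) + B k cosh(k x), so
    y'(10) = A k sinh(k·10) + B k cosh(k·10) = 0
    ⇒ B = −A tanh(k·10) = − 2 tanh(sqrt(11)·10).
Therefore the extremal is
    y(x) = 2 cosh(sqrt(11) x) − 2 tanh(sqrt(11)·10) sinh(sqrt(11) x).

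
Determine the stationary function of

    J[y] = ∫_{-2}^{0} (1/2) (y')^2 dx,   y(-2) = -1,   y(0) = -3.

The Lagrangian is L = (1/2) (y')^2.
Compute ∂L/∂y = 0, ∂L/∂y' = y'.
The Euler-Lagrange equation d/dx(∂L/∂y') − ∂L/∂y = 0 reduces to
    y'' = 0.
Its general solution is
    y(x) = A x + B,
with A, B fixed by the endpoint conditions.
Applying the endpoint conditions y(-2) = -1 and y(0) = -3: solve A·-2 + B = -1 and A·0 + B = -3. Subtracting gives A(0 − -2) = -3 − -1, so A = -1, and B = -1 − A·-2 = -3. Therefore
    y(x) = -x - 3.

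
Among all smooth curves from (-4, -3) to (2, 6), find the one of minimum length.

Arc-length functional: J[y] = ∫ sqrt(1 + (y')^2) dx.
Lagrangian L = sqrt(1 + (y')^2) has no explicit y dependence, so ∂L/∂y = 0 and the Euler-Lagrange equation gives
    d/dx( y' / sqrt(1 + (y')^2) ) = 0  ⇒  y' / sqrt(1 + (y')^2) = const.
Hence y' is constant, so y(x) is affine.
Fitting the endpoints (-4, -3) and (2, 6):
    slope m = (6 − (-3)) / (2 − (-4)) = 3/2,
    intercept c = (-3) − m·(-4) = 3.
Extremal: y(x) = (3/2) x + 3.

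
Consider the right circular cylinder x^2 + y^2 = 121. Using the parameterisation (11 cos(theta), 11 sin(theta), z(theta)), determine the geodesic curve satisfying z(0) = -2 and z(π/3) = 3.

Parameterise the cylinder of radius R = 11 as
    r(θ) = (11 cos θ, 11 sin θ, z(θ)).
The arc-length element is
    ds = sqrt(121 + (dz/dθ)^2) dθ,
so the Lagrangian is L = sqrt(121 + z'^2).
L depends on z' only, not on z or θ, so ∂L/∂z = 0 and
    ∂L/∂z' = z' / sqrt(121 + z'^2).
The Euler-Lagrange equation gives
    d/dθ( z' / sqrt(121 + z'^2) ) = 0,
so z' is constant. Integrating once:
    z(θ) = a θ + b,
a helix on the cylinder (a straight line when the cylinder is unrolled). The constants a, b are determined by the endpoint conditions.
With endpoint conditions z(0) = -2 and z(π/3) = 3: from z(0) = b we get b = -2, and a·π/3 + -2 = 3 gives a = 15/π, so
    z(θ) = (15/π) θ − 2.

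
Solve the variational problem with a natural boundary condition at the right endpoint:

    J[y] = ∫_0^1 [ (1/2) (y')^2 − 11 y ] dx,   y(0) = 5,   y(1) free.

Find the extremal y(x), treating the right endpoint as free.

The Lagrangian L = (1/2) (y')^2 − 11 y gives
    ∂L/∂y = −11,   ∂L/∂y' = y'.
Euler-Lagrange: d/dx(y') − (−11) = 0, i.e. y'' + 11 = 0, so
    y(x) = −(11/2) x^2 + C1 x + C2.
Fixed left endpoint y(0) = 5 ⇒ C2 = 5.
The right endpoint x = 1 is free, so the natural (transversality) condition is ∂L/∂y' |_{x=1} = 0, i.e. y'(1) = 0.
Compute y'(x) = −11 x + C1, so y'(1) = −11 + C1 = 0 ⇒ C1 = 11.
Therefore the extremal is
    y(x) = −(11/2) x^2 + 11 x + 5.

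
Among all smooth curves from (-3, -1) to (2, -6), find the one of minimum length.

Arc-length functional: J[y] = ∫ sqrt(1 + (y')^2) dx.
Lagrangian L = sqrt(1 + (y')^2) has no explicit y dependence, so ∂L/∂y = 0 and the Euler-Lagrange equation gives
    d/dx( y' / sqrt(1 + (y')^2) ) = 0  ⇒  y' / sqrt(1 + (y')^2) = const.
Hence y' is constant, so y(x) is affine.
Fitting the endpoints (-3, -1) and (2, -6):
    slope m = ((-6) − (-1)) / (2 − (-3)) = -1,
    intercept c = (-1) − m·(-3) = -4.
Extremal: y(x) = -x - 4.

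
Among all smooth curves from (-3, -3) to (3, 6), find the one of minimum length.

Arc-length functional: J[y] = ∫ sqrt(1 + (y')^2) dx.
Lagrangian L = sqrt(1 + (y')^2) has no explicit y dependence, so ∂L/∂y = 0 and the Euler-Lagrange equation gives
    d/dx( y' / sqrt(1 + (y')^2) ) = 0  ⇒  y' / sqrt(1 + (y')^2) = const.
Hence y' is constant, so y(x) is affine.
Fitting the endpoints (-3, -3) and (3, 6):
    slope m = (6 − (-3)) / (3 − (-3)) = 3/2,
    intercept c = (-3) − m·(-3) = 3/2.
Extremal: y(x) = (3/2) x + 3/2.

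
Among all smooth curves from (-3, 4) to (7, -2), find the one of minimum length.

Arc-length functional: J[y] = ∫ sqrt(1 + (y')^2) dx.
Lagrangian L = sqrt(1 + (y')^2) has no explicit y dependence, so ∂L/∂y = 0 and the Euler-Lagrange equation gives
    d/dx( y' / sqrt(1 + (y')^2) ) = 0  ⇒  y' / sqrt(1 + (y')^2) = const.
Hence y' is constant, so y(x) is affine.
Fitting the endpoints (-3, 4) and (7, -2):
    slope m = ((-2) − 4) / (7 − (-3)) = -3/5,
    intercept c = 4 − m·(-3) = 11/5.
Extremal: y(x) = (-3/5) x + 11/5.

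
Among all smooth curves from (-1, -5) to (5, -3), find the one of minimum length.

Arc-length functional: J[y] = ∫ sqrt(1 + (y')^2) dx.
Lagrangian L = sqrt(1 + (y')^2) has no explicit y dependence, so ∂L/∂y = 0 and the Euler-Lagrange equation gives
    d/dx( y' / sqrt(1 + (y')^2) ) = 0  ⇒  y' / sqrt(1 + (y')^2) = const.
Hence y' is constant, so y(x) is affine.
Fitting the endpoints (-1, -5) and (5, -3):
    slope m = ((-3) − (-5)) / (5 − (-1)) = 1/3,
    intercept c = (-5) − m·(-1) = -14/3.
Extremal: y(x) = (1/3) x - 14/3.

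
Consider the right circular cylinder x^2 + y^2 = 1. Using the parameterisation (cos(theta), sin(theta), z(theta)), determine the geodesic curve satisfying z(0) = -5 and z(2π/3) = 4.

Parameterise the cylinder of radius R = 1 as
    r(θ) = (cos θ, sin θ, z(θ)).
The arc-length element is
    ds = sqrt(1 + (dz/dθ)^2) dθ,
so the Lagrangian is L = sqrt(1 + z'^2).
L depends on z' only, not on z or θ, so ∂L/∂z = 0 and
    ∂L/∂z' = z' / sqrt(1 + z'^2).
The Euler-Lagrange equation gives
    d/dθ( z' / sqrt(1 + z'^2) ) = 0,
so z' is constant. Integrating once:
    z(θ) = a θ + b,
a helix on the cylinder (a straight line when the cylinder is unrolled). The constants a, b are determined by the endpoint conditions.
With endpoint conditions z(0) = -5 and z(2π/3) = 4: from z(0) = b we get b = -5, and a·2π/3 + -5 = 4 gives a = 27/(2π), so
    z(θ) = (27/(2π)) θ − 5.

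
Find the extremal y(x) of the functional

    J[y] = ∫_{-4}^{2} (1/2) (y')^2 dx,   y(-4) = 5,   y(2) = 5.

The Lagrangian is L = (1/2) (y')^2.
Compute ∂L/∂y = 0, ∂L/∂y' = y'.
The Euler-Lagrange equation d/dx(∂L/∂y') − ∂L/∂y = 0 reduces to
    y'' = 0.
Its general solution is
    y(x) = A x + B,
with A, B fixed by the endpoint conditions.
Applying the endpoint conditions y(-4) = 5 and y(2) = 5: solve A·-4 + B = 5 and A·2 + B = 5. Subtracting gives A(2 − -4) = 5 − 5, so A = 0, and B = 5 − A·-4 = 5. Therefore
    y(x) = 5.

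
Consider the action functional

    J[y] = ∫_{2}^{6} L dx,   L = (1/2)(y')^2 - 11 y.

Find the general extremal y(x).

The Lagrangian is L = (1/2)(y')^2 - 11 y.
∂L/∂y = -11.
∂L/∂y' = y'.
The Euler-Lagrange equation d/dx(∂L/∂y') − ∂L/∂y = 0 becomes:
    y'' + 11 = 0
General solution: y(x) = -(11/2) x^2 + A x + B, where A and B are arbitrary constants fixed by the endpoint conditions.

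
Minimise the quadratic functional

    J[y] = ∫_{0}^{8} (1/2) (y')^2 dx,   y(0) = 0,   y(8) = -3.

The Lagrangian is L = (1/2) (y')^2.
Compute ∂L/∂y = 0, ∂L/∂y' = y'.
The Euler-Lagrange equation d/dx(∂L/∂y') − ∂L/∂y = 0 reduces to
    y'' = 0.
Its general solution is
    y(x) = A x + B,
with A, B fixed by the endpoint conditions.
Applying the endpoint conditions y(0) = 0 and y(8) = -3: solve A·0 + B = 0 and A·8 + B = -3. Subtracting gives A(8 − 0) = -3 − 0, so A = -3/8, and B = 0 − A·0 = 0. Therefore
    y(x) = (-3/8) x.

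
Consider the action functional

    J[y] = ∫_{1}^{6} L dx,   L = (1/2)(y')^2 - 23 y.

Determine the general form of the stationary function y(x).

The Lagrangian is L = (1/2)(y')^2 - 23 y.
∂L/∂y = -23.
∂L/∂y' = y'.
The Euler-Lagrange equation d/dx(∂L/∂y') − ∂L/∂y = 0 becomes:
    y'' + 23 = 0
General solution: y(x) = -(23/2) x^2 + A x + B, where A and B are arbitrary constants fixed by the endpoint conditions.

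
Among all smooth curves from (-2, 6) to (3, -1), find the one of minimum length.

Arc-length functional: J[y] = ∫ sqrt(1 + (y')^2) dx.
Lagrangian L = sqrt(1 + (y')^2) has no explicit y dependence, so ∂L/∂y = 0 and the Euler-Lagrange equation gives
    d/dx( y' / sqrt(1 + (y')^2) ) = 0  ⇒  y' / sqrt(1 + (y')^2) = const.
Hence y' is constant, so y(x) is affine.
Fitting the endpoints (-2, 6) and (3, -1):
    slope m = ((-1) − 6) / (3 − (-2)) = -7/5,
    intercept c = 6 − m·(-2) = 16/5.
Extremal: y(x) = (-7/5) x + 16/5.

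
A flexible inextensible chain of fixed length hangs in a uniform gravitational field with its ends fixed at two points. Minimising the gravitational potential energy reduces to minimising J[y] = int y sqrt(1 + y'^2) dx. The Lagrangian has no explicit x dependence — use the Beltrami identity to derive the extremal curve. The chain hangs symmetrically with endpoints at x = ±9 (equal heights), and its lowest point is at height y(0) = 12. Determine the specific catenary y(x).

The Lagrangian L(y, y') = y sqrt(1 + y'^2) has no explicit x dependence, so the Beltrami identity applies:
    L − y' ∂L/∂y' = C.
Compute ∂L/∂y' = y · y' / sqrt(1 + y'^2). Then
    L − y' ∂L/∂y'
    = y sqrt(1 + y'^2) − y · y'^2 / sqrt(1 + y'^2)
    = y (1 + y'^2 − y'^2) / sqrt(1 + y'^2)
    = y / sqrt(1 + y'^2) = C.
Squaring gives y^2 = C^2 (1 + y'^2), i.e.
    y'^2 = y^2 / C^2 − 1.
Separating variables,
    dy / sqrt(y^2 − C^2) = dx / C,
and integrating gives arccosh(y / C) = (x − a)/C, so
    y(x) = C cosh((x − a)/C),
the catenary. The constants C and a are fixed by the two endpoint conditions (and, for the hanging-chain problem, the length constraint selects C).
Now fit the given data. The endpoints x = ±9 are symmetric at equal height, so the catenary is even about its minimum: a = 0 and y(x) = C cosh(x/C). The lowest point is y(0) = C cosh(0) = C, and we are told y(0) = 12, so C = 12. Therefore
    y(x) = 12 cosh(x/12),
and at the endpoints
    y(±9) = 12 cosh(9/12).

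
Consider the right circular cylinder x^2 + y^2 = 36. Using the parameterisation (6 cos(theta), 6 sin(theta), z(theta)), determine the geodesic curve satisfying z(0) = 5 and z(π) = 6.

Parameterise the cylinder of radius R = 6 as
    r(θ) = (6 cos θ, 6 sin θ, z(θ)).
The arc-length element is
    ds = sqrt(36 + (dz/dθ)^2) dθ,
so the Lagrangian is L = sqrt(36 + z'^2).
L depends on z' only, not on z or θ, so ∂L/∂z = 0 and
    ∂L/∂z' = z' / sqrt(36 + z'^2).
The Euler-Lagrange equation gives
    d/dθ( z' / sqrt(36 + z'^2) ) = 0,
so z' is constant. Integrating once:
    z(θ) = a θ + b,
a helix on the cylinder (a straight line when the cylinder is unrolled). The constants a, b are determined by the endpoint conditions.
With endpoint conditions z(0) = 5 and z(π) = 6: from z(0) = b we get b = 5, and a·π + 5 = 6 gives a = 1/π, so
    z(θ) = (1/π) θ + 5.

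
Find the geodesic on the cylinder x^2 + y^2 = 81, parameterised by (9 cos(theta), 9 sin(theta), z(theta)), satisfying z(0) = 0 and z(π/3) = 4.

Parameterise the cylinder of radius R = 9 as
    r(θ) = (9 cos θ, 9 sin θ, z(θ)).
The arc-length element is
    ds = sqrt(81 + (dz/dθ)^2) dθ,
so the Lagrangian is L = sqrt(81 + z'^2).
L depends on z' only, not on z or θ, so ∂L/∂z = 0 and
    ∂L/∂z' = z' / sqrt(81 + z'^2).
The Euler-Lagrange equation gives
    d/dθ( z' / sqrt(81 + z'^2) ) = 0,
so z' is constant. Integrating once:
    z(θ) = a θ + b,
a helix on the cylinder (a straight line when the cylinder is unrolled). The constants a, b are determined by the endpoint conditions.
With endpoint conditions z(0) = 0 and z(π/3) = 4: from z(0) = b we get b = 0, and a·π/3 + 0 = 4 gives a = 12/π, so
    z(θ) = (12/π) θ.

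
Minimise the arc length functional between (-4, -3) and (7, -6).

Arc-length functional: J[y] = ∫ sqrt(1 + (y')^2) dx.
Lagrangian L = sqrt(1 + (y')^2) has no explicit y dependence, so ∂L/∂y = 0 and the Euler-Lagrange equation gives
    d/dx( y' / sqrt(1 + (y')^2) ) = 0  ⇒  y' / sqrt(1 + (y')^2) = const.
Hence y' is constant, so y(x) is affine.
Fitting the endpoints (-4, -3) and (7, -6):
    slope m = ((-6) − (-3)) / (7 − (-4)) = -3/11,
    intercept c = (-3) − m·(-4) = -45/11.
Extremal: y(x) = (-3/11) x - 45/11.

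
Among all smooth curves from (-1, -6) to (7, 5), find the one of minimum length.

Arc-length functional: J[y] = ∫ sqrt(1 + (y')^2) dx.
Lagrangian L = sqrt(1 + (y')^2) has no explicit y dependence, so ∂L/∂y = 0 and the Euler-Lagrange equation gives
    d/dx( y' / sqrt(1 + (y')^2) ) = 0  ⇒  y' / sqrt(1 + (y')^2) = const.
Hence y' is constant, so y(x) is affine.
Fitting the endpoints (-1, -6) and (7, 5):
    slope m = (5 − (-6)) / (7 − (-1)) = 11/8,
    intercept c = (-6) − m·(-1) = -37/8.
Extremal: y(x) = (11/8) x - 37/8.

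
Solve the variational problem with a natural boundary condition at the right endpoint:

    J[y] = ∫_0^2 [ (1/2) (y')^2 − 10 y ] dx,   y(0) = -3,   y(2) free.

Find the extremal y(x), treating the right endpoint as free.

The Lagrangian L = (1/2) (y')^2 − 10 y gives
    ∂L/∂y = −10,   ∂L/∂y' = y'.
Euler-Lagrange: d/dx(y') − (−10) = 0, i.e. y'' + 10 = 0, so
    y(x) = −(10/2) x^2 + C1 x + C2.
Fixed left endpoint y(0) = -3 ⇒ C2 = -3.
The right endpoint x = 2 is free, so the natural (transversality) condition is ∂L/∂y' |_{x=2} = 0, i.e. y'(2) = 0.
Compute y'(x) = −10 x + C1, so y'(2) = −20 + C1 = 0 ⇒ C1 = 20.
Therefore the extremal is
    y(x) = −5 x^2 + 20 x − 3.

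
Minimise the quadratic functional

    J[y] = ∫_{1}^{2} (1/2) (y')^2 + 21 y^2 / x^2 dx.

The Lagrangian is L = (1/2) (y')^2 + 21 y^2 / x^2.
Compute ∂L/∂y = 42y/x^2, ∂L/∂y' = y'.
The Euler-Lagrange equation d/dx(∂L/∂y') − ∂L/∂y = 0 reduces to
    y'' − 42/x^2 · y = 0  (x > 0).
Its general solution is
    y(x) = A x^7 + B x^(-6),
with A, B fixed by the endpoint conditions.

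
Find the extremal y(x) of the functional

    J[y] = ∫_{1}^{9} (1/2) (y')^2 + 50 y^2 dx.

The Lagrangian is L = (1/2) (y')^2 + 50 y^2.
Compute ∂L/∂y = 100y, ∂L/∂y' = y'.
The Euler-Lagrange equation d/dx(∂L/∂y') − ∂L/∂y = 0 reduces to
    y'' − 100 y = 0.
Its general solution is
    y(x) = A e^(10x) + B e^(−10x),
with A, B fixed by the endpoint conditions.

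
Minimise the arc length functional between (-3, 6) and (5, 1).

Arc-length functional: J[y] = ∫ sqrt(1 + (y')^2) dx.
Lagrangian L = sqrt(1 + (y')^2) has no explicit y dependence, so ∂L/∂y = 0 and the Euler-Lagrange equation gives
    d/dx( y' / sqrt(1 + (y')^2) ) = 0  ⇒  y' / sqrt(1 + (y')^2) = const.
Hence y' is constant, so y(x) is affine.
Fitting the endpoints (-3, 6) and (5, 1):
    slope m = (1 − 6) / (5 − (-3)) = -5/8,
    intercept c = 6 − m·(-3) = 33/8.
Extremal: y(x) = (-5/8) x + 33/8.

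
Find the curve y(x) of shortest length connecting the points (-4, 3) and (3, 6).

Arc-length functional: J[y] = ∫ sqrt(1 + (y')^2) dx.
Lagrangian L = sqrt(1 + (y')^2) has no explicit y dependence, so ∂L/∂y = 0 and the Euler-Lagrange equation gives
    d/dx( y' / sqrt(1 + (y')^2) ) = 0  ⇒  y' / sqrt(1 + (y')^2) = const.
Hence y' is constant, so y(x) is affine.
Fitting the endpoints (-4, 3) and (3, 6):
    slope m = (6 − 3) / (3 − (-4)) = 3/7,
    intercept c = 3 − m·(-4) = 33/7.
Extremal: y(x) = (3/7) x + 33/7.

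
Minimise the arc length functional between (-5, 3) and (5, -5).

Arc-length functional: J[y] = ∫ sqrt(1 + (y')^2) dx.
Lagrangian L = sqrt(1 + (y')^2) has no explicit y dependence, so ∂L/∂y = 0 and the Euler-Lagrange equation gives
    d/dx( y' / sqrt(1 + (y')^2) ) = 0  ⇒  y' / sqrt(1 + (y')^2) = const.
Hence y' is constant, so y(x) is affine.
Fitting the endpoints (-5, 3) and (5, -5):
    slope m = ((-5) − 3) / (5 − (-5)) = -4/5,
    intercept c = 3 − m·(-5) = -1.
Extremal: y(x) = (-4/5) x - 1.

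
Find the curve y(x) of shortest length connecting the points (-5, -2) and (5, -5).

Arc-length functional: J[y] = ∫ sqrt(1 + (y')^2) dx.
Lagrangian L = sqrt(1 + (y')^2) has no explicit y dependence, so ∂L/∂y = 0 and the Euler-Lagrange equation gives
    d/dx( y' / sqrt(1 + (y')^2) ) = 0  ⇒  y' / sqrt(1 + (y')^2) = const.
Hence y' is constant, so y(x) is affine.
Fitting the endpoints (-5, -2) and (5, -5):
    slope m = ((-5) − (-2)) / (5 − (-5)) = -3/10,
    intercept c = (-2) − m·(-5) = -7/2.
Extremal: y(x) = (-3/10) x - 7/2.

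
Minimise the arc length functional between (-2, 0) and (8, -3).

Arc-length functional: J[y] = ∫ sqrt(1 + (y')^2) dx.
Lagrangian L = sqrt(1 + (y')^2) has no explicit y dependence, so ∂L/∂y = 0 and the Euler-Lagrange equation gives
    d/dx( y' / sqrt(1 + (y')^2) ) = 0  ⇒  y' / sqrt(1 + (y')^2) = const.
Hence y' is constant, so y(x) is affine.
Fitting the endpoints (-2, 0) and (8, -3):
    slope m = ((-3) − 0) / (8 − (-2)) = -3/10,
    intercept c = 0 − m·(-2) = -3/5.
Extremal: y(x) = (-3/10) x - 3/5.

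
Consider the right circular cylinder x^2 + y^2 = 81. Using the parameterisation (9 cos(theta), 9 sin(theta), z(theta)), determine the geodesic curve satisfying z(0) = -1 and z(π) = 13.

Parameterise the cylinder of radius R = 9 as
    r(θ) = (9 cos θ, 9 sin θ, z(θ)).
The arc-length element is
    ds = sqrt(81 + (dz/dθ)^2) dθ,
so the Lagrangian is L = sqrt(81 + z'^2).
L depends on z' only, not on z or θ, so ∂L/∂z = 0 and
    ∂L/∂z' = z' / sqrt(81 + z'^2).
The Euler-Lagrange equation gives
    d/dθ( z' / sqrt(81 + z'^2) ) = 0,
so z' is constant. Integrating once:
    z(θ) = a θ + b,
a helix on the cylinder (a straight line when the cylinder is unrolled). The constants a, b are determined by the endpoint conditions.
With endpoint conditions z(0) = -1 and z(π) = 13: from z(0) = b we get b = -1, and a·π + -1 = 13 gives a = 14/π, so
    z(θ) = (14/π) θ − 1.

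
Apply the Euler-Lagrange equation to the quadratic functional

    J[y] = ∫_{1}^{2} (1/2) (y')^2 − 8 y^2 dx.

The Lagrangian is L = (1/2) (y')^2 − 8 y^2.
Compute ∂L/∂y = -16y, ∂L/∂y' = y'.
The Euler-Lagrange equation d/dx(∂L/∂y') − ∂L/∂y = 0 reduces to
    y'' + 16 y = 0.
Its general solution is
    y(x) = A sin(4x) + B cos(4x),
with A, B fixed by the endpoint conditions.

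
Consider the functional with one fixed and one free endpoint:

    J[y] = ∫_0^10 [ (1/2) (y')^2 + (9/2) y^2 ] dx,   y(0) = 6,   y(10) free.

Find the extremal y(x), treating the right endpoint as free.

The Lagrangian L = (1/2) (y')^2 + (9/2) y^2 gives
    ∂L/∂y = 9 y,   ∂L/∂y' = y'.
Euler-Lagrange: y'' − 9 y = 0.
With k = 3, the general solution is
    y(x) = A cosh(3 x) + B sinh(3 x).
Fixed left endpoint y(0) = 6 ⇒ A = 6.
The right endpoint x = 10 is free, so the natural (transversality) condition is ∂L/∂y' |_{x=10} = 0, i.e. y'(10) = 0.
Compute y'(x) = A k sinh(k x) + B k cosh(k x), so
    y'(10) = A k sinh(k·10) + B k cosh(k·10) = 0
    ⇒ B = −A tanh(k·10) = − 6 tanh(3·10).
Therefore the extremal is
    y(x) = 6 cosh(3 x) − 6 tanh(3·10) sinh(3 x).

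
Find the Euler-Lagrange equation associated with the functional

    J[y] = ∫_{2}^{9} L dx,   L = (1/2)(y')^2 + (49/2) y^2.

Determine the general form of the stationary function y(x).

The Lagrangian is L = (1/2)(y')^2 + (49/2) y^2.
∂L/∂y = 49y.
∂L/∂y' = y'.
The Euler-Lagrange equation d/dx(∂L/∂y') − ∂L/∂y = 0 becomes:
    y'' - 49 y = 0
General solution: y(x) = A e^(7x) + B e^(-7x), where A and B are arbitrary constants fixed by the endpoint conditions.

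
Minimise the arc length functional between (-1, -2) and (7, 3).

Arc-length functional: J[y] = ∫ sqrt(1 + (y')^2) dx.
Lagrangian L = sqrt(1 + (y')^2) has no explicit y dependence, so ∂L/∂y = 0 and the Euler-Lagrange equation gives
    d/dx( y' / sqrt(1 + (y')^2) ) = 0  ⇒  y' / sqrt(1 + (y')^2) = const.
Hence y' is constant, so y(x) is affine.
Fitting the endpoints (-1, -2) and (7, 3):
    slope m = (3 − (-2)) / (7 − (-1)) = 5/8,
    intercept c = (-2) − m·(-1) = -11/8.
Extremal: y(x) = (5/8) x - 11/8.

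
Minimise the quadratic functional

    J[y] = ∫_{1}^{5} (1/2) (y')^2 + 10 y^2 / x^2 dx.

The Lagrangian is L = (1/2) (y')^2 + 10 y^2 / x^2.
Compute ∂L/∂y = 20y/x^2, ∂L/∂y' = y'.
The Euler-Lagrange equation d/dx(∂L/∂y') − ∂L/∂y = 0 reduces to
    y'' − 20/x^2 · y = 0  (x > 0).
Its general solution is
    y(x) = A x^5 + B x^(-4),
with A, B fixed by the endpoint conditions.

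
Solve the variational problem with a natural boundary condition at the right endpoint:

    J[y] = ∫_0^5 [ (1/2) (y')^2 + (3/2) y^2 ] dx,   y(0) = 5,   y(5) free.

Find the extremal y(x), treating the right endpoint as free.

The Lagrangian L = (1/2) (y')^2 + (3/2) y^2 gives
    ∂L/∂y = 3 y,   ∂L/∂y' = y'.
Euler-Lagrange: y'' − 3 y = 0.
With k = sqrt(3), the general solution is
    y(x) = A cosh(sqrt(3) x) + B sinh(sqrt(3) x).
Fixed left endpoint y(0) = 5 ⇒ A = 5.
The right endpoint x = 5 is free, so the natural (transversality) condition is ∂L/∂y' |_{x=5} = 0, i.e. y'(5) = 0.
Compute y'(x) = A k sinh(k x) + B k cosh(k x), so
    y'(5) = A k sinh(k·5) + B k cosh(k·5) = 0
    ⇒ B = −A tanh(k·5) = − 5 tanh(sqrt(3)·5).
Therefore the extremal is
    y(x) = 5 cosh(sqrt(3) x) − 5 tanh(sqrt(3)·5) sinh(sqrt(3) x).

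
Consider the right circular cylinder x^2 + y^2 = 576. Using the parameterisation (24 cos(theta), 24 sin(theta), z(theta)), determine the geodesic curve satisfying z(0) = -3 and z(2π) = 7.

Parameterise the cylinder of radius R = 24 as
    r(θ) = (24 cos θ, 24 sin θ, z(θ)).
The arc-length element is
    ds = sqrt(576 + (dz/dθ)^2) dθ,
so the Lagrangian is L = sqrt(576 + z'^2).
L depends on z' only, not on z or θ, so ∂L/∂z = 0 and
    ∂L/∂z' = z' / sqrt(576 + z'^2).
The Euler-Lagrange equation gives
    d/dθ( z' / sqrt(576 + z'^2) ) = 0,
so z' is constant. Integrating once:
    z(θ) = a θ + b,
a helix on the cylinder (a straight line when the cylinder is unrolled). The constants a, b are determined by the endpoint conditions.
With endpoint conditions z(0) = -3 and z(2π) = 7: from z(0) = b we get b = -3, and a·2π + -3 = 7 gives a = 5/π, so
    z(θ) = (5/π) θ − 3.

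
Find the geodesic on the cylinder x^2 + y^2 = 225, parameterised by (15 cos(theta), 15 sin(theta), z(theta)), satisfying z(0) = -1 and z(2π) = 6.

Parameterise the cylinder of radius R = 15 as
    r(θ) = (15 cos θ, 15 sin θ, z(θ)).
The arc-length element is
    ds = sqrt(225 + (dz/dθ)^2) dθ,
so the Lagrangian is L = sqrt(225 + z'^2).
L depends on z' only, not on z or θ, so ∂L/∂z = 0 and
    ∂L/∂z' = z' / sqrt(225 + z'^2).
The Euler-Lagrange equation gives
    d/dθ( z' / sqrt(225 + z'^2) ) = 0,
so z' is constant. Integrating once:
    z(θ) = a θ + b,
a helix on the cylinder (a straight line when the cylinder is unrolled). The constants a, b are determined by the endpoint conditions.
With endpoint conditions z(0) = -1 and z(2π) = 6: from z(0) = b we get b = -1, and a·2π + -1 = 6 gives a = 7/(2π), so
    z(θ) = (7/(2π)) θ − 1.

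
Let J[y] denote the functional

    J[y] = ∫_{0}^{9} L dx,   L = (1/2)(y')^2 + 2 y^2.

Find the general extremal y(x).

The Lagrangian is L = (1/2)(y')^2 + 2 y^2.
∂L/∂y = 4y.
∂L/∂y' = y'.
The Euler-Lagrange equation d/dx(∂L/∂y') − ∂L/∂y = 0 becomes:
    y'' - 4 y = 0
General solution: y(x) = A e^(2x) + B e^(-2x), where A and B are arbitrary constants fixed by the endpoint conditions.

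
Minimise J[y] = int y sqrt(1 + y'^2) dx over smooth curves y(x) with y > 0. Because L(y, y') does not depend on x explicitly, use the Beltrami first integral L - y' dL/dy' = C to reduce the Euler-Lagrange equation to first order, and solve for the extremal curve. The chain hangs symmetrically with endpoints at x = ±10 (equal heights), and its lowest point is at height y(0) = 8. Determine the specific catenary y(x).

The Lagrangian L(y, y') = y sqrt(1 + y'^2) has no explicit x dependence, so the Beltrami identity applies:
    L − y' ∂L/∂y' = C.
Compute ∂L/∂y' = y · y' / sqrt(1 + y'^2). Then
    L − y' ∂L/∂y'
    = y sqrt(1 + y'^2) − y · y'^2 / sqrt(1 + y'^2)
    = y (1 + y'^2 − y'^2) / sqrt(1 + y'^2)
    = y / sqrt(1 + y'^2) = C.
Squaring gives y^2 = C^2 (1 + y'^2), i.e.
    y'^2 = y^2 / C^2 − 1.
Separating variables,
    dy / sqrt(y^2 − C^2) = dx / C,
and integrating gives arccosh(y / C) = (x − a)/C, so
    y(x) = C cosh((x − a)/C),
the catenary. The constants C and a are fixed by the two endpoint conditions (and, for the hanging-chain problem, the length constraint selects C).
Now fit the given data. The endpoints x = ±10 are symmetric at equal height, so the catenary is even about its minimum: a = 0 and y(x) = C cosh(x/C). The lowest point is y(0) = C cosh(0) = C, and we are told y(0) = 8, so C = 8. Therefore
    y(x) = 8 cosh(x/8),
and at the endpoints
    y(±10) = 8 cosh(10/8).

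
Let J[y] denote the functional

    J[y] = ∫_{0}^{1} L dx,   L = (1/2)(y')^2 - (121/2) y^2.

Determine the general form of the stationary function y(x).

The Lagrangian is L = (1/2)(y')^2 - (121/2) y^2.
∂L/∂y = -121y.
∂L/∂y' = y'.
The Euler-Lagrange equation d/dx(∂L/∂y') − ∂L/∂y = 0 becomes:
    y'' + 121 y = 0
General solution: y(x) = A sin(11x) + B cos(11x), where A and B are arbitrary constants fixed by the endpoint conditions.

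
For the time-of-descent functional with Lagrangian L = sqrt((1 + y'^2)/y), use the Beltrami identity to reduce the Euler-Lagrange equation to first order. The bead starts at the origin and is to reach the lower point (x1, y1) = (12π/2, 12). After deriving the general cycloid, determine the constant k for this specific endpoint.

The Lagrangian L = sqrt((1 + y'^2) / y) has no explicit x dependence, so the Beltrami identity applies:
    L − y' ∂L/∂y' = C.
Compute ∂L/∂y' = y' / sqrt(y (1 + y'^2)).
Substitute:
    sqrt((1 + y'^2)/y) − y'·y' / sqrt(y (1 + y'^2))
    = (1 + y'^2) / sqrt(y (1 + y'^2)) − y'^2 / sqrt(y (1 + y'^2))
    = 1 / sqrt(y (1 + y'^2)) = C.
Squaring and rearranging gives the first integral
    y (1 + y'^2) = 1/C^2 =: k   (constant).
Solving this first-order ODE by the substitution
    y = (k/2)(1 − cos θ)
yields the cycloid parameterisation
    x(θ) = (k/2)(θ − sin θ),   y(θ) = (k/2)(1 − cos θ).
The constant k is fixed by the endpoint condition.
Now fit the given lower endpoint (x1, y1) = (12π/2, 12). At the bottom of the first arch (θ = π), the parametric equations give
    y(π) = (k/2)(1 − cos π) = k,
    x(π) = (k/2)(π − sin π) = kπ/2.
Matching y(π) = 12 gives k = 12, consistent with x(π) = 12π/2. Therefore the specific cycloid is
    x(θ) = (12/2)(θ − sin θ),   y(θ) = (12/2)(1 − cos θ).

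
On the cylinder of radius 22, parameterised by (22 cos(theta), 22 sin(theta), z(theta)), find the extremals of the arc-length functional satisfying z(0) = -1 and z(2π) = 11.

Parameterise the cylinder of radius R = 22 as
    r(θ) = (22 cos θ, 22 sin θ, z(θ)).
The arc-length element is
    ds = sqrt(484 + (dz/dθ)^2) dθ,
so the Lagrangian is L = sqrt(484 + z'^2).
L depends on z' only, not on z or θ, so ∂L/∂z = 0 and
    ∂L/∂z' = z' / sqrt(484 + z'^2).
The Euler-Lagrange equation gives
    d/dθ( z' / sqrt(484 + z'^2) ) = 0,
so z' is constant. Integrating once:
    z(θ) = a θ + b,
a helix on the cylinder (a straight line when the cylinder is unrolled). The constants a, b are determined by the endpoint conditions.
With endpoint conditions z(0) = -1 and z(2π) = 11: from z(0) = b we get b = -1, and a·2π + -1 = 11 gives a = 6/π, so
    z(θ) = (6/π) θ − 1.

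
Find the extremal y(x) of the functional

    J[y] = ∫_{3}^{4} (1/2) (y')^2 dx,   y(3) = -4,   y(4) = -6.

The Lagrangian is L = (1/2) (y')^2.
Compute ∂L/∂y = 0, ∂L/∂y' = y'.
The Euler-Lagrange equation d/dx(∂L/∂y') − ∂L/∂y = 0 reduces to
    y'' = 0.
Its general solution is
    y(x) = A x + B,
with A, B fixed by the endpoint conditions.
Applying the endpoint conditions y(3) = -4 and y(4) = -6: solve A·3 + B = -4 and A·4 + B = -6. Subtracting gives A(4 − 3) = -6 − -4, so A = -2, and B = -4 − A·3 = 2. Therefore
    y(x) = -2 x + 2.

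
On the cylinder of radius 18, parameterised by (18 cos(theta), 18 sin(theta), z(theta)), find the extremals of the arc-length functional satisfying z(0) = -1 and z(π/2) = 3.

Parameterise the cylinder of radius R = 18 as
    r(θ) = (18 cos θ, 18 sin θ, z(θ)).
The arc-length element is
    ds = sqrt(324 + (dz/dθ)^2) dθ,
so the Lagrangian is L = sqrt(324 + z'^2).
L depends on z' only, not on z or θ, so ∂L/∂z = 0 and
    ∂L/∂z' = z' / sqrt(324 + z'^2).
The Euler-Lagrange equation gives
    d/dθ( z' / sqrt(324 + z'^2) ) = 0,
so z' is constant. Integrating once:
    z(θ) = a θ + b,
a helix on the cylinder (a straight line when the cylinder is unrolled). The constants a, b are determined by the endpoint conditions.
With endpoint conditions z(0) = -1 and z(π/2) = 3: from z(0) = b we get b = -1, and a·π/2 + -1 = 3 gives a = 8/π, so
    z(θ) = (8/π) θ − 1.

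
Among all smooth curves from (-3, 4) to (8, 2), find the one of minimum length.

Arc-length functional: J[y] = ∫ sqrt(1 + (y')^2) dx.
Lagrangian L = sqrt(1 + (y')^2) has no explicit y dependence, so ∂L/∂y = 0 and the Euler-Lagrange equation gives
    d/dx( y' / sqrt(1 + (y')^2) ) = 0  ⇒  y' / sqrt(1 + (y')^2) = const.
Hence y' is constant, so y(x) is affine.
Fitting the endpoints (-3, 4) and (8, 2):
    slope m = (2 − 4) / (8 − (-3)) = -2/11,
    intercept c = 4 − m·(-3) = 38/11.
Extremal: y(x) = (-2/11) x + 38/11.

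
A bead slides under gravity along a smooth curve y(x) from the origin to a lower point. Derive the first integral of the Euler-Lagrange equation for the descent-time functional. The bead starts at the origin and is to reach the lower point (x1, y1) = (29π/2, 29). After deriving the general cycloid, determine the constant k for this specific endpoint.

The Lagrangian L = sqrt((1 + y'^2) / y) has no explicit x dependence, so the Beltrami identity applies:
    L − y' ∂L/∂y' = C.
Compute ∂L/∂y' = y' / sqrt(y (1 + y'^2)).
Substitute:
    sqrt((1 + y'^2)/y) − y'·y' / sqrt(y (1 + y'^2))
    = (1 + y'^2) / sqrt(y (1 + y'^2)) − y'^2 / sqrt(y (1 + y'^2))
    = 1 / sqrt(y (1 + y'^2)) = C.
Squaring and rearranging gives the first integral
    y (1 + y'^2) = 1/C^2 =: k   (constant).
Solving this first-order ODE by the substitution
    y = (k/2)(1 − cos θ)
yields the cycloid parameterisation
    x(θ) = (k/2)(θ − sin θ),   y(θ) = (k/2)(1 − cos θ).
The constant k is fixed by the endpoint condition.
Now fit the given lower endpoint (x1, y1) = (29π/2, 29). At the bottom of the first arch (θ = π), the parametric equations give
    y(π) = (k/2)(1 − cos π) = k,
    x(π) = (k/2)(π − sin π) = kπ/2.
Matching y(π) = 29 gives k = 29, consistent with x(π) = 29π/2. Therefore the specific cycloid is
    x(θ) = (29/2)(θ − sin θ),   y(θ) = (29/2)(1 − cos θ).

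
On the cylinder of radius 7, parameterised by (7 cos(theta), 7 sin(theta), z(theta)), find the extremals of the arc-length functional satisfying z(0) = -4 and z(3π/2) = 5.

Parameterise the cylinder of radius R = 7 as
    r(θ) = (7 cos θ, 7 sin θ, z(θ)).
The arc-length element is
    ds = sqrt(49 + (dz/dθ)^2) dθ,
so the Lagrangian is L = sqrt(49 + z'^2).
L depends on z' only, not on z or θ, so ∂L/∂z = 0 and
    ∂L/∂z' = z' / sqrt(49 + z'^2).
The Euler-Lagrange equation gives
    d/dθ( z' / sqrt(49 + z'^2) ) = 0,
so z' is constant. Integrating once:
    z(θ) = a θ + b,
a helix on the cylinder (a straight line when the cylinder is unrolled). The constants a, b are determined by the endpoint conditions.
With endpoint conditions z(0) = -4 and z(3π/2) = 5: from z(0) = b we get b = -4, and a·3π/2 + -4 = 5 gives a = 6/π, so
    z(θ) = (6/π) θ − 4.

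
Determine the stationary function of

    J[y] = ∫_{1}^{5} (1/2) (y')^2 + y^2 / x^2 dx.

The Lagrangian is L = (1/2) (y')^2 + y^2 / x^2.
Compute ∂L/∂y = 2y/x^2, ∂L/∂y' = y'.
The Euler-Lagrange equation d/dx(∂L/∂y') − ∂L/∂y = 0 reduces to
    y'' − 2/x^2 · y = 0  (x > 0).
Its general solution is
    y(x) = A x^2 + B / x,
with A, B fixed by the endpoint conditions.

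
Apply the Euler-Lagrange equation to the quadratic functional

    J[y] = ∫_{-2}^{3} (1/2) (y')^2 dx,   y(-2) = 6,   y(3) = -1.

The Lagrangian is L = (1/2) (y')^2.
Compute ∂L/∂y = 0, ∂L/∂y' = y'.
The Euler-Lagrange equation d/dx(∂L/∂y') − ∂L/∂y = 0 reduces to
    y'' = 0.
Its general solution is
    y(x) = A x + B,
with A, B fixed by the endpoint conditions.
Applying the endpoint conditions y(-2) = 6 and y(3) = -1: solve A·-2 + B = 6 and A·3 + B = -1. Subtracting gives A(3 − -2) = -1 − 6, so A = -7/5, and B = 6 − A·-2 = 16/5. Therefore
    y(x) = (-7/5) x + 16/5.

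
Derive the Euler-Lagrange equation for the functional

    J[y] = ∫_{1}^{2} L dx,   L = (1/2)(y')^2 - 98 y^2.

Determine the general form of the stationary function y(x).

The Lagrangian is L = (1/2)(y')^2 - 98 y^2.
∂L/∂y = -196y.
∂L/∂y' = y'.
The Euler-Lagrange equation d/dx(∂L/∂y') − ∂L/∂y = 0 becomes:
    y'' + 196 y = 0
General solution: y(x) = A sin(14x) + B cos(14x), where A and B are arbitrary constants fixed by the endpoint conditions.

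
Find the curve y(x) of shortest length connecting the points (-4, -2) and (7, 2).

Arc-length functional: J[y] = ∫ sqrt(1 + (y')^2) dx.
Lagrangian L = sqrt(1 + (y')^2) has no explicit y dependence, so ∂L/∂y = 0 and the Euler-Lagrange equation gives
    d/dx( y' / sqrt(1 + (y')^2) ) = 0  ⇒  y' / sqrt(1 + (y')^2) = const.
Hence y' is constant, so y(x) is affine.
Fitting the endpoints (-4, -2) and (7, 2):
    slope m = (2 − (-2)) / (7 − (-4)) = 4/11,
    intercept c = (-2) − m·(-4) = -6/11.
Extremal: y(x) = (4/11) x - 6/11.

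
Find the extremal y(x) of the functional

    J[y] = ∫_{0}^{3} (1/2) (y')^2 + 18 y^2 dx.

The Lagrangian is L = (1/2) (y')^2 + 18 y^2.
Compute ∂L/∂y = 36y, ∂L/∂y' = y'.
The Euler-Lagrange equation d/dx(∂L/∂y') − ∂L/∂y = 0 reduces to
    y'' − 36 y = 0.
Its general solution is
    y(x) = A e^(6x) + B e^(−6x),
with A, B fixed by the endpoint conditions.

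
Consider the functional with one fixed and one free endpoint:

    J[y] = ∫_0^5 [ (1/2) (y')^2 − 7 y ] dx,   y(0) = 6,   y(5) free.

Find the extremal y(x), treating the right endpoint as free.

The Lagrangian L = (1/2) (y')^2 − 7 y gives
    ∂L/∂y = −7,   ∂L/∂y' = y'.
Euler-Lagrange: d/dx(y') − (−7) = 0, i.e. y'' + 7 = 0, so
    y(x) = −(7/2) x^2 + C1 x + C2.
Fixed left endpoint y(0) = 6 ⇒ C2 = 6.
The right endpoint x = 5 is free, so the natural (transversality) condition is ∂L/∂y' |_{x=5} = 0, i.e. y'(5) = 0.
Compute y'(x) = −7 x + C1, so y'(5) = −35 + C1 = 0 ⇒ C1 = 35.
Therefore the extremal is
    y(x) = −(7/2) x^2 + 35 x + 6.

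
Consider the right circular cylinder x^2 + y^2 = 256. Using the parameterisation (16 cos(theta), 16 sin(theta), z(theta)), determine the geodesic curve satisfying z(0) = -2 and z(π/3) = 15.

Parameterise the cylinder of radius R = 16 as
    r(θ) = (16 cos θ, 16 sin θ, z(θ)).
The arc-length element is
    ds = sqrt(256 + (dz/dθ)^2) dθ,
so the Lagrangian is L = sqrt(256 + z'^2).
L depends on z' only, not on z or θ, so ∂L/∂z = 0 and
    ∂L/∂z' = z' / sqrt(256 + z'^2).
The Euler-Lagrange equation gives
    d/dθ( z' / sqrt(256 + z'^2) ) = 0,
so z' is constant. Integrating once:
    z(θ) = a θ + b,
a helix on the cylinder (a straight line when the cylinder is unrolled). The constants a, b are determined by the endpoint conditions.
With endpoint conditions z(0) = -2 and z(π/3) = 15: from z(0) = b we get b = -2, and a·π/3 + -2 = 15 gives a = 51/π, so
    z(θ) = (51/π) θ − 2.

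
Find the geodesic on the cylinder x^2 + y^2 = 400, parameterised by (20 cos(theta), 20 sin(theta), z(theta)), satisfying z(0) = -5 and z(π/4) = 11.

Parameterise the cylinder of radius R = 20 as
    r(θ) = (20 cos θ, 20 sin θ, z(θ)).
The arc-length element is
    ds = sqrt(400 + (dz/dθ)^2) dθ,
so the Lagrangian is L = sqrt(400 + z'^2).
L depends on z' only, not on z or θ, so ∂L/∂z = 0 and
    ∂L/∂z' = z' / sqrt(400 + z'^2).
The Euler-Lagrange equation gives
    d/dθ( z' / sqrt(400 + z'^2) ) = 0,
so z' is constant. Integrating once:
    z(θ) = a θ + b,
a helix on the cylinder (a straight line when the cylinder is unrolled). The constants a, b are determined by the endpoint conditions.
With endpoint conditions z(0) = -5 and z(π/4) = 11: from z(0) = b we get b = -5, and a·π/4 + -5 = 11 gives a = 64/π, so
    z(θ) = (64/π) θ − 5.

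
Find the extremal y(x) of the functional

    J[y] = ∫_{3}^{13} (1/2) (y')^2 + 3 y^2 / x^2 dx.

The Lagrangian is L = (1/2) (y')^2 + 3 y^2 / x^2.
Compute ∂L/∂y = 6y/x^2, ∂L/∂y' = y'.
The Euler-Lagrange equation d/dx(∂L/∂y') − ∂L/∂y = 0 reduces to
    y'' − 6/x^2 · y = 0  (x > 0).
Its general solution is
    y(x) = A x^3 + B x^(-2),
with A, B fixed by the endpoint conditions.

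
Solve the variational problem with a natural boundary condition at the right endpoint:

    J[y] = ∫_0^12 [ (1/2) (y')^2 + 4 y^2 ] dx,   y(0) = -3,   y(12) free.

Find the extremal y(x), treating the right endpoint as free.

The Lagrangian L = (1/2) (y')^2 + 4 y^2 gives
    ∂L/∂y = 8 y,   ∂L/∂y' = y'.
Euler-Lagrange: y'' − 8 y = 0.
With k = sqrt(8), the general solution is
    y(x) = A cosh(sqrt(8) x) + B sinh(sqrt(8) x).
Fixed left endpoint y(0) = -3 ⇒ A = -3.
The right endpoint x = 12 is free, so the natural (transversality) condition is ∂L/∂y' |_{x=12} = 0, i.e. y'(12) = 0.
Compute y'(x) = A k sinh(k x) + B k cosh(k x), so
    y'(12) = A k sinh(k·12) + B k cosh(k·12) = 0
    ⇒ B = −A tanh(k·12) = 3 tanh(sqrt(8)·12).
Therefore the extremal is
    y(x) = −3 cosh(sqrt(8) x) + 3 tanh(sqrt(8)·12) sinh(sqrt(8) x).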